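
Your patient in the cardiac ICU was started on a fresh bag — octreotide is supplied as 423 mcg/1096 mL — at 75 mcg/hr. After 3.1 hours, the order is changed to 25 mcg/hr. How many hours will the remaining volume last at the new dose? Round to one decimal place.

7.6 hours

Initial rate:
Concentration = 423 mcg ÷ 1096 mL = 0.3859489 mcg/mL
Rate = 75 mcg/hr ÷ 0.3859489 mcg/mL = 194.3262 mL/hr
Volume infused so far = 194.3262 mL/hr × 3.1 hr = 602.4113 mL
Volume remaining = 1096 − 602.4113 = 493.5887 mL
New rate:
Rate = 25 mcg/hr ÷ 0.3859489 mcg/mL = 64.77541 mL/hr
Time remaining = 493.5887 mL ÷ 64.77541 mL/hr = 7.62 hr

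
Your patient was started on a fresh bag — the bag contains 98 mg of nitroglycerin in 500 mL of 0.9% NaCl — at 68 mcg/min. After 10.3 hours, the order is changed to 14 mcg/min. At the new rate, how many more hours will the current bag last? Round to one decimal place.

66.6 hours

Initial rate:
68 mcg/min × 60 min/hr = 4080 mcg/hr
Concentration = 98 mg ÷ 500 mL = 0.196 mg/mL = 196 mcg/mL
Rate = 4080 mcg/hr ÷ 196 mcg/mL = 20.81633 mL/hr
Volume infused so far = 20.81633 mL/hr × 10.3 hr = 214.4082 mL
Volume remaining = 500 − 214.4082 = 285.5918 mL
New rate:
14 mcg/min × 60 min/hr = 840 mcg/hr
Rate = 840 mcg/hr ÷ 196 mcg/mL = 4.285714 mL/hr
Time remaining = 285.5918 mL ÷ 4.285714 mL/hr = 66.6381 hr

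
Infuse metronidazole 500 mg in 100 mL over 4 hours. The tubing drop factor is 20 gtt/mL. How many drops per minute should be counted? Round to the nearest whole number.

8 gtt/min

100 mL ÷ (4 hr × 60 = 240 min) = 0.4166667 mL/min
0.4166667 mL/min × 20 gtt/mL = 8.333333 gtt/min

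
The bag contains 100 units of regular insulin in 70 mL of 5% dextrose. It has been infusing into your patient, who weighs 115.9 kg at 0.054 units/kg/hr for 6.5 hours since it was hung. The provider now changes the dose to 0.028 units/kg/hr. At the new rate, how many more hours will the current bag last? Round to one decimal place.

Initial rate:
Dose = 0.054 units/kg/hr × 115.9 kg = 6.2586 units/hr
Concentration = 100 units ÷ 70 mL = 1.428571 units/mL
Rate = 6.2586 units/hr ÷ 1.428571 units/mL = 4.38102 mL/hr
Volume infused so far = 4.38102 mL/hr × 6.5 hr = 28.47663 mL
Volume remaining = 70 − 28.47663 = 41.52337 mL
New rate:
Dose = 0.028 units/kg/hr × 115.9 kg = 3.2452 units/hr
Rate = 3.2452 units/hr ÷ 1.428571 units/mL = 2.27164 mL/hr
Time remaining = 41.52337 mL ÷ 2.27164 mL/hr = 18.27903 hr

18.3 hours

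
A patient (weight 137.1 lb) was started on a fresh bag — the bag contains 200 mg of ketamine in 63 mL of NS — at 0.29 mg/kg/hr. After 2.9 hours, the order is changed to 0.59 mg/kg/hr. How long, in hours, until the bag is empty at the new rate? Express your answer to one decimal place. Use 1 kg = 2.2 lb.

4.0 hours

Initial rate:
Weight = 137.1 lb ÷ 2.2 lb/kg = 62.31818 kg
Dose = 0.29 mg/kg/hr × 62.31818 kg = 18.07227 mg/hr
Concentration = 200 mg ÷ 63 mL = 3.174603 mg/mL
Rate = 18.07227 mg/hr ÷ 3.174603 mg/mL = 5.692766 mL/hr
Volume infused so far = 5.692766 mL/hr × 2.9 hr = 16.50902 mL
Volume remaining = 63 − 16.50902 = 46.49098 mL
New rate:
Dose = 0.59 mg/kg/hr × 62.31818 kg = 36.76773 mg/hr
Rate = 36.76773 mg/hr ÷ 3.174603 mg/mL = 11.58183 mL/hr
Time remaining = 46.49098 mL ÷ 11.58183 mL/hr = 4.014129 hr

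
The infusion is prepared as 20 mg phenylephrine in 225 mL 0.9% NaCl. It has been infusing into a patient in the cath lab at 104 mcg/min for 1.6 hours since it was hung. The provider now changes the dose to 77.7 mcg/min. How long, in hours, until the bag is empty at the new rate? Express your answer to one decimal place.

2.1 hours

Initial rate:
104 mcg/min × 60 min/hr = 6240 mcg/hr
Concentration = 20 mg ÷ 225 mL = 0.08888889 mg/mL = 88.88889 mcg/mL
Rate = 6240 mcg/hr ÷ 88.88889 mcg/mL = 70.2 mL/hr
Volume infused so far = 70.2 mL/hr × 1.6 hr = 112.32 mL
Volume remaining = 225 − 112.32 = 112.68 mL
New rate:
77.7 mcg/min × 60 min/hr = 4662 mcg/hr
Rate = 4662 mcg/hr ÷ 88.88889 mcg/mL = 52.4475 mL/hr
Time remaining = 112.68 mL ÷ 52.4475 mL/hr = 2.148434 hr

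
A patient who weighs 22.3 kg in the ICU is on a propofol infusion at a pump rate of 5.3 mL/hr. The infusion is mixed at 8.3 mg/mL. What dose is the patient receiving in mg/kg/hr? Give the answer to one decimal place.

2.0 mg/kg/hr

Drug rate = 5.3 mL/hr × 8.3 mg/mL = 43.99 mg/hr
43.99 mg/hr ÷ 22.3 kg = 1.972646 mg/kg/hr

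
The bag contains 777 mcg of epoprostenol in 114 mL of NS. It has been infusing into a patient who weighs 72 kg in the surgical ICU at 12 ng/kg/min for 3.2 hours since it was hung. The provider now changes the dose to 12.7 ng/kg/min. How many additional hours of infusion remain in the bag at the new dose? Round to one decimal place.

11.1 hours

Initial rate:
Dose = 12 ng/kg/min × 72 kg = 864 ng/min
864 ng/min × 60 min/hr = 51840 ng/hr
Concentration = 777 mcg ÷ 114 mL = 6.815789 mcg/mL = 6815.789 ng/mL
Rate = 51840 ng/hr ÷ 6815.789 ng/mL = 7.605869 mL/hr
Volume infused so far = 7.605869 mL/hr × 3.2 hr = 24.33878 mL
Volume remaining = 114 − 24.33878 = 89.66122 mL
New rate:
Dose = 12.7 ng/kg/min × 72 kg = 914.4 ng/min
914.4 ng/min × 60 min/hr = 54864 ng/hr
Rate = 54864 ng/hr ÷ 6815.789 ng/mL = 8.049544 mL/hr
Time remaining = 89.66122 mL ÷ 8.049544 mL/hr = 11.13867 hr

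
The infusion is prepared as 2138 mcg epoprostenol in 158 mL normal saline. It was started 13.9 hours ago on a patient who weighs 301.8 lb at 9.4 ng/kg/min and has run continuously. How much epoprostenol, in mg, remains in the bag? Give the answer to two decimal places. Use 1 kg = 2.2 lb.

Weight = 301.8 lb ÷ 2.2 lb/kg = 137.1818 kg
Dose = 9.4 ng/kg/min × 137.1818 kg = 1289.509 ng/min
1289.509 ng/min × 60 min/hr = 77370.55 ng/hr
Concentration = 2138 mcg ÷ 158 mL = 13.53165 mcg/mL = 13531.65 ng/mL
Rate = 77370.55 ng/hr ÷ 13531.65 ng/mL = 5.717748 mL/hr
Volume infused = 5.717748 mL/hr × 13.9 hr = 79.4767 mL
Volume remaining = 158 − 79.4767 = 78.5233 mL
Drug remaining = 78.5233 mL × 13531.65 ng/mL = 1062549 ng = 1.062549 mg

1.06 mg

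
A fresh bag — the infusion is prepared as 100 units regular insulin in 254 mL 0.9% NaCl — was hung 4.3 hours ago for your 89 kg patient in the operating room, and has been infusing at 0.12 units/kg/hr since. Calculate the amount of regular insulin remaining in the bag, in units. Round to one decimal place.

Dose = 0.12 units/kg/hr × 89 kg = 10.68 units/hr
Concentration = 100 units ÷ 254 mL = 0.3937008 units/mL
Rate = 10.68 units/hr ÷ 0.3937008 units/mL = 27.1272 mL/hr
Volume infused = 27.1272 mL/hr × 4.3 hr = 116.647 mL
Volume remaining = 254 − 116.647 = 137.353 mL
Drug remaining = 137.353 mL × 0.3937008 units/mL = 54.076 units

54.1 units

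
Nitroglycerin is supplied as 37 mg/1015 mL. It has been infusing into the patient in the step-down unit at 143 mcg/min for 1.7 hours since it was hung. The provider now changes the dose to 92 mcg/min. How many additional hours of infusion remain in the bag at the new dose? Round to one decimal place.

4.1 hours

Initial rate:
143 mcg/min × 60 min/hr = 8580 mcg/hr
Concentration = 37 mg ÷ 1015 mL = 0.0364532 mg/mL = 36.4532 mcg/mL
Rate = 8580 mcg/hr ÷ 36.4532 mcg/mL = 235.3703 mL/hr
Volume infused so far = 235.3703 mL/hr × 1.7 hr = 400.1295 mL
Volume remaining = 1015 − 400.1295 = 614.8705 mL
New rate:
92 mcg/min × 60 min/hr = 5520 mcg/hr
Rate = 5520 mcg/hr ÷ 36.4532 mcg/mL = 151.427 mL/hr
Time remaining = 614.8705 mL ÷ 151.427 mL/hr = 4.060507 hr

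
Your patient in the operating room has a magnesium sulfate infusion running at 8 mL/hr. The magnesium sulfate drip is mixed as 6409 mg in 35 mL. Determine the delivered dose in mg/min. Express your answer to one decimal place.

24.4 mg/min

Concentration = 6409 mg ÷ 35 mL = 183.1143 mg/mL
Drug rate = 8 mL/hr × 183.1143 mg/mL = 1464.914 mg/hr
1464.914 mg/hr ÷ 60 min/hr = 24.41524 mg/min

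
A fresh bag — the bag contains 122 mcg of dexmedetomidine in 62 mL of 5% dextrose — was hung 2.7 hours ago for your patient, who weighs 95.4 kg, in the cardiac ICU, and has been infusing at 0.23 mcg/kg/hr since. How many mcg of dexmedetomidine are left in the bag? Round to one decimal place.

62.8 mcg

Dose = 0.23 mcg/kg/hr × 95.4 kg = 21.942 mcg/hr
Concentration = 122 mcg ÷ 62 mL = 1.967742 mcg/mL
Rate = 21.942 mcg/hr ÷ 1.967742 mcg/mL = 11.15085 mL/hr
Volume infused = 11.15085 mL/hr × 2.7 hr = 30.1073 mL
Volume remaining = 62 − 30.1073 = 31.8927 mL
Drug remaining = 31.8927 mL × 1.967742 mcg/mL = 62.7566 mcg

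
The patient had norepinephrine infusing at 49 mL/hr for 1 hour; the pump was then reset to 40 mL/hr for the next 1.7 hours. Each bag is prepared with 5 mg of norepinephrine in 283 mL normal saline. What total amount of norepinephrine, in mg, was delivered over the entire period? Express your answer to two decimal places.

2.07 mg

Concentration = 5 mg ÷ 283 mL = 0.01766784 mg/mL
Stage 1: 49 mL/hr × 1 hr = 49 mL → 49 mL × 0.01766784 mg/mL = 0.8657244 mg
Stage 2: 40 mL/hr × 1.7 hr = 68 mL → 68 mL × 0.01766784 mg/mL = 1.201413 mg
Total = 0.8657244 + 1.201413 = 2.067138 mg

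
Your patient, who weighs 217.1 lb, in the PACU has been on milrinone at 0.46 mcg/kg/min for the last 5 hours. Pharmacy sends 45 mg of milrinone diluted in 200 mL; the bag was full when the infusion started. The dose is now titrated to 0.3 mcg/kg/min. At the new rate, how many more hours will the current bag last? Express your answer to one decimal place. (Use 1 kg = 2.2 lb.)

Initial rate:
Weight = 217.1 lb ÷ 2.2 lb/kg = 98.68182 kg
Dose = 0.46 mcg/kg/min × 98.68182 kg = 45.39364 mcg/min
45.39364 mcg/min × 60 min/hr = 2723.618 mcg/hr
Concentration = 45 mg ÷ 200 mL = 0.225 mg/mL = 225 mcg/mL
Rate = 2723.618 mcg/hr ÷ 225 mcg/mL = 12.10497 mL/hr
Volume infused so far = 12.10497 mL/hr × 5 hr = 60.52485 mL
Volume remaining = 200 − 60.52485 = 139.4752 mL
New rate:
Dose = 0.3 mcg/kg/min × 98.68182 kg = 29.60455 mcg/min
29.60455 mcg/min × 60 min/hr = 1776.273 mcg/hr
Rate = 1776.273 mcg/hr ÷ 225 mcg/mL = 7.894545 mL/hr
Time remaining = 139.4752 mL ÷ 7.894545 mL/hr = 17.66728 hr

17.7 hours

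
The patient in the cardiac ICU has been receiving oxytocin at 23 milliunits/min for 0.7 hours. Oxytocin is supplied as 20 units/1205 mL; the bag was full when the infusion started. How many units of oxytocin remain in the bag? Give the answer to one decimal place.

19.0 units

23 milliunits/min × 60 min/hr = 1380 milliunits/hr
Concentration = 20 units ÷ 1205 mL = 0.01659751 units/mL = 16.59751 milliunits/mL
Rate = 1380 milliunits/hr ÷ 16.59751 milliunits/mL = 83.145 mL/hr
Volume infused = 83.145 mL/hr × 0.7 hr = 58.2015 mL
Volume remaining = 1205 − 58.2015 = 1146.799 mL
Drug remaining = 1146.799 mL × 16.59751 milliunits/mL = 19034 milliunits = 19.034 units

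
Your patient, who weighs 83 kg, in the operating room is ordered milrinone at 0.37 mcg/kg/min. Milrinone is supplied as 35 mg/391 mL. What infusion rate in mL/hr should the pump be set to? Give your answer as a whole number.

21 mL/hr

Dose = 0.37 mcg/kg/min × 83 kg = 30.71 mcg/min
30.71 mcg/min × 60 min/hr = 1842.6 mcg/hr
Concentration = 35 mg ÷ 391 mL = 0.08951407 mg/mL = 89.51407 mcg/mL
Rate = 1842.6 mcg/hr ÷ 89.51407 mcg/mL = 20.58447 mL/hr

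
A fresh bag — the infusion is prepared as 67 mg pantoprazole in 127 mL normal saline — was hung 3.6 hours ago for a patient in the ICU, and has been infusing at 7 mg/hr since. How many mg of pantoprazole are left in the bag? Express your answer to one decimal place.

41.8 mg

Concentration = 67 mg ÷ 127 mL = 0.5275591 mg/mL
Rate = 7 mg/hr ÷ 0.5275591 mg/mL = 13.26866 mL/hr
Volume infused = 13.26866 mL/hr × 3.6 hr = 47.76716 mL
Volume remaining = 127 − 47.76716 = 79.23284 mL
Drug remaining = 79.23284 mL × 0.5275591 mg/mL = 41.8 mg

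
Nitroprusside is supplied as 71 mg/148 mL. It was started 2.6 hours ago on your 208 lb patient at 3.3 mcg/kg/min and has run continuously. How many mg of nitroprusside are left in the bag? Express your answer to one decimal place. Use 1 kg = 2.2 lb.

Weight = 208 lb ÷ 2.2 lb/kg = 94.54545 kg
Dose = 3.3 mcg/kg/min × 94.54545 kg = 312 mcg/min
312 mcg/min × 60 min/hr = 18720 mcg/hr
Concentration = 71 mg ÷ 148 mL = 0.4797297 mg/mL = 479.7297 mcg/mL
Rate = 18720 mcg/hr ÷ 479.7297 mcg/mL = 39.02197 mL/hr
Volume infused = 39.02197 mL/hr × 2.6 hr = 101.4571 mL
Volume remaining = 148 − 101.4571 = 46.54287 mL
Drug remaining = 46.54287 mL × 479.7297 mcg/mL = 22328 mcg = 22.328 mg

22.3 mg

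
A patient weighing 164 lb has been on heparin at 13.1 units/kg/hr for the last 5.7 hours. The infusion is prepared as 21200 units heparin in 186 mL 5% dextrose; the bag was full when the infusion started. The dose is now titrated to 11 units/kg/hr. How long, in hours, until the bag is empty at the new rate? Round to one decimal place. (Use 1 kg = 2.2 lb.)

Initial rate:
Weight = 164 lb ÷ 2.2 lb/kg = 74.54545 kg
Dose = 13.1 units/kg/hr × 74.54545 kg = 976.5455 units/hr
Concentration = 21200 units ÷ 186 mL = 113.9785 units/mL
Rate = 976.5455 units/hr ÷ 113.9785 units/mL = 8.567804 mL/hr
Volume infused so far = 8.567804 mL/hr × 5.7 hr = 48.83649 mL
Volume remaining = 186 − 48.83649 = 137.1635 mL
New rate:
Dose = 11 units/kg/hr × 74.54545 kg = 820 units/hr
Rate = 820 units/hr ÷ 113.9785 units/mL = 7.19434 mL/hr
Time remaining = 137.1635 mL ÷ 7.19434 mL/hr = 19.06548 hr

19.1 hours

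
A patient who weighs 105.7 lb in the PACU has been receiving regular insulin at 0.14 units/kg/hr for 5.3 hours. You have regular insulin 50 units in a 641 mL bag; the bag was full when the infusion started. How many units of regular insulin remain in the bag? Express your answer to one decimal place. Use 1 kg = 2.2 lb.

Weight = 105.7 lb ÷ 2.2 lb/kg = 48.04545 kg
Dose = 0.14 units/kg/hr × 48.04545 kg = 6.726364 units/hr
Concentration = 50 units ÷ 641 mL = 0.07800312 units/mL
Rate = 6.726364 units/hr ÷ 0.07800312 units/mL = 86.23198 mL/hr
Volume infused = 86.23198 mL/hr × 5.3 hr = 457.0295 mL
Volume remaining = 641 − 457.0295 = 183.9705 mL
Drug remaining = 183.9705 mL × 0.07800312 units/mL = 14.35027 units

14.4 units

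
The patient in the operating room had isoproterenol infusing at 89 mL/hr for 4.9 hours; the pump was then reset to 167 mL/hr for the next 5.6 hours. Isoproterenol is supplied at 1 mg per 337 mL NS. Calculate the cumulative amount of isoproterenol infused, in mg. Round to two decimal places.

4.07 mg

Concentration = 1 mg ÷ 337 mL = 0.002967359 mg/mL
Stage 1: 89 mL/hr × 4.9 hr = 436.1 mL → 436.1 mL × 0.002967359 mg/mL = 1.294065 mg
Stage 2: 167 mL/hr × 5.6 hr = 935.2 mL → 935.2 mL × 0.002967359 mg/mL = 2.775074 mg
Total = 1.294065 + 2.775074 = 4.069139 mg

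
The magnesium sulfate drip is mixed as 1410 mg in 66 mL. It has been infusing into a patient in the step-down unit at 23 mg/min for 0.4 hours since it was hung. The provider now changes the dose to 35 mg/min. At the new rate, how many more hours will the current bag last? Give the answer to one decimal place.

Initial rate:
23 mg/min × 60 min/hr = 1380 mg/hr
Concentration = 1410 mg ÷ 66 mL = 21.36364 mg/mL
Rate = 1380 mg/hr ÷ 21.36364 mg/mL = 64.59574 mL/hr
Volume infused so far = 64.59574 mL/hr × 0.4 hr = 25.8383 mL
Volume remaining = 66 − 25.8383 = 40.1617 mL
New rate:
35 mg/min × 60 min/hr = 2100 mg/hr
Rate = 2100 mg/hr ÷ 21.36364 mg/mL = 98.29787 mL/hr
Time remaining = 40.1617 mL ÷ 98.29787 mL/hr = 0.4085714 hr

0.4 hours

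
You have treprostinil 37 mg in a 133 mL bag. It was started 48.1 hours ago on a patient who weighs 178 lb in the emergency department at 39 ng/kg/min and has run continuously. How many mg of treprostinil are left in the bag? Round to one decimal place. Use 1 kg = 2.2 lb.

27.9 mg

Weight = 178 lb ÷ 2.2 lb/kg = 80.90909 kg
Dose = 39 ng/kg/min × 80.90909 kg = 3155.455 ng/min
3155.455 ng/min × 60 min/hr = 189327.3 ng/hr
Concentration = 37 mg ÷ 133 mL = 0.2781955 mg/mL = 278195.5 ng/mL
Rate = 189327.3 ng/hr ÷ 278195.5 ng/mL = 0.6805548 mL/hr
Volume infused = 0.6805548 mL/hr × 48.1 hr = 32.73469 mL
Volume remaining = 133 − 32.73469 = 100.2653 mL
Drug remaining = 100.2653 mL × 278195.5 ng/mL = 27893358 ng = 27.89336 mg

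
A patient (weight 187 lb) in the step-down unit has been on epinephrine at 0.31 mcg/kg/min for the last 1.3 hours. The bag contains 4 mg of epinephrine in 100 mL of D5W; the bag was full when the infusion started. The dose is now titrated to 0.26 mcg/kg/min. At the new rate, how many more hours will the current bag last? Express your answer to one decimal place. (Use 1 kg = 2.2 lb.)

Initial rate:
Weight = 187 lb ÷ 2.2 lb/kg = 85 kg
Dose = 0.31 mcg/kg/min × 85 kg = 26.35 mcg/min
26.35 mcg/min × 60 min/hr = 1581 mcg/hr
Concentration = 4 mg ÷ 100 mL = 0.04 mg/mL = 40 mcg/mL
Rate = 1581 mcg/hr ÷ 40 mcg/mL = 39.525 mL/hr
Volume infused so far = 39.525 mL/hr × 1.3 hr = 51.3825 mL
Volume remaining = 100 − 51.3825 = 48.6175 mL
New rate:
Dose = 0.26 mcg/kg/min × 85 kg = 22.1 mcg/min
22.1 mcg/min × 60 min/hr = 1326 mcg/hr
Rate = 1326 mcg/hr ÷ 40 mcg/mL = 33.15 mL/hr
Time remaining = 48.6175 mL ÷ 33.15 mL/hr = 1.466591 hr

1.5 hours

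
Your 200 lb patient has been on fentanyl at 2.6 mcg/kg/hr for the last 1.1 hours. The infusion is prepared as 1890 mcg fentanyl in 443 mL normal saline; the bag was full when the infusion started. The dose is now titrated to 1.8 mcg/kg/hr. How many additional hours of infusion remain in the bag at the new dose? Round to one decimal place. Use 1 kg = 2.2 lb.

10.0 hours

Initial rate:
Weight = 200 lb ÷ 2.2 lb/kg = 90.90909 kg
Dose = 2.6 mcg/kg/hr × 90.90909 kg = 236.3636 mcg/hr
Concentration = 1890 mcg ÷ 443 mL = 4.266366 mcg/mL
Rate = 236.3636 mcg/hr ÷ 4.266366 mcg/mL = 55.40164 mL/hr
Volume infused so far = 55.40164 mL/hr × 1.1 hr = 60.9418 mL
Volume remaining = 443 − 60.9418 = 382.0582 mL
New rate:
Dose = 1.8 mcg/kg/hr × 90.90909 kg = 163.6364 mcg/hr
Rate = 163.6364 mcg/hr ÷ 4.266366 mcg/mL = 38.35498 mL/hr
Time remaining = 382.0582 mL ÷ 38.35498 mL/hr = 9.961111 hr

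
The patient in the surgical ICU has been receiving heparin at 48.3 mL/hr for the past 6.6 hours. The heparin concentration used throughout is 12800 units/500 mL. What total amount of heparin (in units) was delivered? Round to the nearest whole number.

Concentration = 12800 units ÷ 500 mL = 25.6 units/mL
Drug rate = 48.3 mL/hr × 25.6 units/mL = 1236.48 units/hr
Total = 1236.48 units/hr × 6.6 hr = 8160.768 units

8161 units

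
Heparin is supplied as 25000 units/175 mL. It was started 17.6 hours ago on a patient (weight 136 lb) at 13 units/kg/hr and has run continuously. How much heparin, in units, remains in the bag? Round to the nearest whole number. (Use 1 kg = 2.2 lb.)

Weight = 136 lb ÷ 2.2 lb/kg = 61.81818 kg
Dose = 13 units/kg/hr × 61.81818 kg = 803.6364 units/hr
Concentration = 25000 units ÷ 175 mL = 142.8571 units/mL
Rate = 803.6364 units/hr ÷ 142.8571 units/mL = 5.625455 mL/hr
Volume infused = 5.625455 mL/hr × 17.6 hr = 99.008 mL
Volume remaining = 175 − 99.008 = 75.992 mL
Drug remaining = 75.992 mL × 142.8571 units/mL = 10856 units

10856 units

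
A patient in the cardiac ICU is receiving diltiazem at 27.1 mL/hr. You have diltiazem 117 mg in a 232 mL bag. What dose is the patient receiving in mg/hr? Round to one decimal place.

13.7 mg/hr

Concentration = 117 mg ÷ 232 mL = 0.5043103 mg/mL
Drug rate = 27.1 mL/hr × 0.5043103 mg/mL = 13.66681 mg/hr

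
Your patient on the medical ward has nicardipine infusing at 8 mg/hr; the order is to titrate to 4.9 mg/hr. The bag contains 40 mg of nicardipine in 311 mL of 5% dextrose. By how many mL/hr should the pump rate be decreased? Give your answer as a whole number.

24 mL/hr

At the current dose:
Concentration = 40 mg ÷ 311 mL = 0.1286174 mg/mL
Rate = 8 mg/hr ÷ 0.1286174 mg/mL = 62.2 mL/hr
At the new dose:
Rate = 4.9 mg/hr ÷ 0.1286174 mg/mL = 38.0975 mL/hr
Change = 38.0975 − 62.2 = -24.1025 mL/hr → 24.1025 mL/hr decrease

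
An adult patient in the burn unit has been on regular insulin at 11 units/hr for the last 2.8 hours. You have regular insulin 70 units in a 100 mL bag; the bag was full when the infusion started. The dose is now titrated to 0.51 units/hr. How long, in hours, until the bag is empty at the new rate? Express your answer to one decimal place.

Initial rate:
Concentration = 70 units ÷ 100 mL = 0.7 units/mL
Rate = 11 units/hr ÷ 0.7 units/mL = 15.71429 mL/hr
Volume infused so far = 15.71429 mL/hr × 2.8 hr = 44 mL
Volume remaining = 100 − 44 = 56 mL
New rate:
Rate = 0.51 units/hr ÷ 0.7 units/mL = 0.7285714 mL/hr
Time remaining = 56 mL ÷ 0.7285714 mL/hr = 76.86275 hr

76.9 hours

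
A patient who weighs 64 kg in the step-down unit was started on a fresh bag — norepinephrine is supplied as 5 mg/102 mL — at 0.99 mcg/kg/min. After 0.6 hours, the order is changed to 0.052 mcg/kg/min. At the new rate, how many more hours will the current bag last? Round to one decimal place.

13.6 hours

Initial rate:
Dose = 0.99 mcg/kg/min × 64 kg = 63.36 mcg/min
63.36 mcg/min × 60 min/hr = 3801.6 mcg/hr
Concentration = 5 mg ÷ 102 mL = 0.04901961 mg/mL = 49.01961 mcg/mL
Rate = 3801.6 mcg/hr ÷ 49.01961 mcg/mL = 77.55264 mL/hr
Volume infused so far = 77.55264 mL/hr × 0.6 hr = 46.53158 mL
Volume remaining = 102 − 46.53158 = 55.46842 mL
New rate:
Dose = 0.052 mcg/kg/min × 64 kg = 3.328 mcg/min
3.328 mcg/min × 60 min/hr = 199.68 mcg/hr
Rate = 199.68 mcg/hr ÷ 49.01961 mcg/mL = 4.073472 mL/hr
Time remaining = 55.46842 mL ÷ 4.073472 mL/hr = 13.61699 hr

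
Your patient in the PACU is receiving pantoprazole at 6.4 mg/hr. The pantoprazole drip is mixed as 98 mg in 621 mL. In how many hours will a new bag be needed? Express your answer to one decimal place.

15.3 hours

Concentration = 98 mg ÷ 621 mL = 0.15781 mg/mL
Rate = 6.4 mg/hr ÷ 0.15781 mg/mL = 40.5551 mL/hr
Duration = 621 mL ÷ 40.5551 mL/hr = 15.3125 hr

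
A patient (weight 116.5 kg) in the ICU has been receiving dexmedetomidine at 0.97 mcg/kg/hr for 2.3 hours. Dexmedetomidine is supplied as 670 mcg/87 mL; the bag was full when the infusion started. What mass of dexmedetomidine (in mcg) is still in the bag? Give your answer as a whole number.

410 mcg

Dose = 0.97 mcg/kg/hr × 116.5 kg = 113.005 mcg/hr
Concentration = 670 mcg ÷ 87 mL = 7.701149 mcg/mL
Rate = 113.005 mcg/hr ÷ 7.701149 mcg/mL = 14.67378 mL/hr
Volume infused = 14.67378 mL/hr × 2.3 hr = 33.7497 mL
Volume remaining = 87 − 33.7497 = 53.2503 mL
Drug remaining = 53.2503 mL × 7.701149 mcg/mL = 410.0885 mcg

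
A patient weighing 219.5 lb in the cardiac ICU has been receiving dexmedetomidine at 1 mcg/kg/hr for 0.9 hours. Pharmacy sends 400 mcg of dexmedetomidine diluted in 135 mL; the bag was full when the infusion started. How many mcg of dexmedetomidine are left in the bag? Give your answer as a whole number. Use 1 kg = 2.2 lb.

310 mcg

Weight = 219.5 lb ÷ 2.2 lb/kg = 99.77273 kg
Dose = 1 mcg/kg/hr × 99.77273 kg = 99.77273 mcg/hr
Concentration = 400 mcg ÷ 135 mL = 2.962963 mcg/mL
Rate = 99.77273 mcg/hr ÷ 2.962963 mcg/mL = 33.6733 mL/hr
Volume infused = 33.6733 mL/hr × 0.9 hr = 30.30597 mL
Volume remaining = 135 − 30.30597 = 104.694 mL
Drug remaining = 104.694 mL × 2.962963 mcg/mL = 310.2045 mcg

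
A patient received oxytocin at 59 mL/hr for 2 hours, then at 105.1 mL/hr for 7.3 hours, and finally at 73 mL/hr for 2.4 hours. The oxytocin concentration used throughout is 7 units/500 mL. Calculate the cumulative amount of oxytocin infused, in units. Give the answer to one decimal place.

14.8 units

Concentration = 7 units ÷ 500 mL = 0.014 units/mL
Stage 1: 59 mL/hr × 2 hr = 118 mL → 118 mL × 0.014 units/mL = 1.652 units
Stage 2: 105.1 mL/hr × 7.3 hr = 767.23 mL → 767.23 mL × 0.014 units/mL = 10.74122 units
Stage 3: 73 mL/hr × 2.4 hr = 175.2 mL → 175.2 mL × 0.014 units/mL = 2.4528 units
Total = 1.652 + 10.74122 + 2.4528 = 14.84602 units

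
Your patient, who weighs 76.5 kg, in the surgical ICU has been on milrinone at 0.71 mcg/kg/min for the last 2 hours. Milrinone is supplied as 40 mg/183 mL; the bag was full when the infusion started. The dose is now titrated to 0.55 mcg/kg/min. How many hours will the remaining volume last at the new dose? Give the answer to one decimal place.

Initial rate:
Dose = 0.71 mcg/kg/min × 76.5 kg = 54.315 mcg/min
54.315 mcg/min × 60 min/hr = 3258.9 mcg/hr
Concentration = 40 mg ÷ 183 mL = 0.2185792 mg/mL = 218.5792 mcg/mL
Rate = 3258.9 mcg/hr ÷ 218.5792 mcg/mL = 14.90947 mL/hr
Volume infused so far = 14.90947 mL/hr × 2 hr = 29.81893 mL
Volume remaining = 183 − 29.81893 = 153.1811 mL
New rate:
Dose = 0.55 mcg/kg/min × 76.5 kg = 42.075 mcg/min
42.075 mcg/min × 60 min/hr = 2524.5 mcg/hr
Rate = 2524.5 mcg/hr ÷ 218.5792 mcg/mL = 11.54959 mL/hr
Time remaining = 153.1811 mL ÷ 11.54959 mL/hr = 13.2629 hr

13.3 hours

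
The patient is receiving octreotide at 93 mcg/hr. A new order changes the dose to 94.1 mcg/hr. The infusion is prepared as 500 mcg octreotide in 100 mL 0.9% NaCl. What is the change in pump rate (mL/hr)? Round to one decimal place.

At the current dose:
Concentration = 500 mcg ÷ 100 mL = 5 mcg/mL
Rate = 93 mcg/hr ÷ 5 mcg/mL = 18.6 mL/hr
At the new dose:
Rate = 94.1 mcg/hr ÷ 5 mcg/mL = 18.82 mL/hr
Change = 18.82 − 18.6 = 0.22 mL/hr → 0.22 mL/hr increase

0.2 mL/hr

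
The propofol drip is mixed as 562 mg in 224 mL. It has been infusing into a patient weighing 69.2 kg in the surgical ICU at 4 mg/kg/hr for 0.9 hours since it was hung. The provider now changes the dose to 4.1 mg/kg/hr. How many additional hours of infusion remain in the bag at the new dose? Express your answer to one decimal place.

Initial rate:
Dose = 4 mg/kg/hr × 69.2 kg = 276.8 mg/hr
Concentration = 562 mg ÷ 224 mL = 2.508929 mg/mL
Rate = 276.8 mg/hr ÷ 2.508929 mg/mL = 110.326 mL/hr
Volume infused so far = 110.326 mL/hr × 0.9 hr = 99.29338 mL
Volume remaining = 224 − 99.29338 = 124.7066 mL
New rate:
Dose = 4.1 mg/kg/hr × 69.2 kg = 283.72 mg/hr
Rate = 283.72 mg/hr ÷ 2.508929 mg/mL = 113.0841 mL/hr
Time remaining = 124.7066 mL ÷ 113.0841 mL/hr = 1.102777 hr

1.1 hours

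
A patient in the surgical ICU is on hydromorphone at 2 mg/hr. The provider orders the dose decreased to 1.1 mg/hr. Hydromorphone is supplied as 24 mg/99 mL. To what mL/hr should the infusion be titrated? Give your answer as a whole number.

5 mL/hr

Concentration = 24 mg ÷ 99 mL = 0.2424242 mg/mL
Rate = 1.1 mg/hr ÷ 0.2424242 mg/mL = 4.5375 mL/hr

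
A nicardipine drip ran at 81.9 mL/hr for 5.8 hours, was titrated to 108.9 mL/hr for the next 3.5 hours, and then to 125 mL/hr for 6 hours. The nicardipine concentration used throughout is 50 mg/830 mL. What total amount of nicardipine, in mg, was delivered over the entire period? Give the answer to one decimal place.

Concentration = 50 mg ÷ 830 mL = 0.06024096 mg/mL
Stage 1: 81.9 mL/hr × 5.8 hr = 475.02 mL → 475.02 mL × 0.06024096 mg/mL = 28.61566 mg
Stage 2: 108.9 mL/hr × 3.5 hr = 381.15 mL → 381.15 mL × 0.06024096 mg/mL = 22.96084 mg
Stage 3: 125 mL/hr × 6 hr = 750 mL → 750 mL × 0.06024096 mg/mL = 45.18072 mg
Total = 28.61566 + 22.96084 + 45.18072 = 96.75723 mg

96.8 mg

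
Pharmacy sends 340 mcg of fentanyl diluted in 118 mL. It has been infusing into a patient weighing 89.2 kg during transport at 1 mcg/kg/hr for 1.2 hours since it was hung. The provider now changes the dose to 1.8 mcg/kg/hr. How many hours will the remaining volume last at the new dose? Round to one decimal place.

Initial rate:
Dose = 1 mcg/kg/hr × 89.2 kg = 89.2 mcg/hr
Concentration = 340 mcg ÷ 118 mL = 2.881356 mcg/mL
Rate = 89.2 mcg/hr ÷ 2.881356 mcg/mL = 30.95765 mL/hr
Volume infused so far = 30.95765 mL/hr × 1.2 hr = 37.14918 mL
Volume remaining = 118 − 37.14918 = 80.85082 mL
New rate:
Dose = 1.8 mcg/kg/hr × 89.2 kg = 160.56 mcg/hr
Rate = 160.56 mcg/hr ÷ 2.881356 mcg/mL = 55.72376 mL/hr
Time remaining = 80.85082 mL ÷ 55.72376 mL/hr = 1.450922 hr

1.5 hours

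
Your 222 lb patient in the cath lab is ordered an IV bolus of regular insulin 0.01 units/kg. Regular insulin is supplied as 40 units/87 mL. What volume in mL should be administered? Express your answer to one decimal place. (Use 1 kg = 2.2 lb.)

Weight = 222 lb ÷ 2.2 lb/kg = 100.9091 kg
Dose = 0.01 units/kg × 100.9091 kg = 1.009091 units
Concentration = 40 units ÷ 87 mL = 0.4597701 units/mL
Volume = 1.009091 units ÷ 0.4597701 units/mL = 2.194773 mL

2.2 mL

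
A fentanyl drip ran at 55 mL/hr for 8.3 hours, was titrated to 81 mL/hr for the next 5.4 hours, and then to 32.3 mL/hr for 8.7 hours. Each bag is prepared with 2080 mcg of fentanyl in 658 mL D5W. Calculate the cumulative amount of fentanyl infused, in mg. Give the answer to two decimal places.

3.71 mg

Concentration = 2080 mcg ÷ 658 mL = 3.161094 mcg/mL
Stage 1: 55 mL/hr × 8.3 hr = 456.5 mL → 456.5 mL × 3.161094 mcg/mL = 1443.04 mcg
Stage 2: 81 mL/hr × 5.4 hr = 437.4 mL → 437.4 mL × 3.161094 mcg/mL = 1382.663 mcg
Stage 3: 32.3 mL/hr × 8.7 hr = 281.01 mL → 281.01 mL × 3.161094 mcg/mL = 888.2991 mcg
Total = 1443.04 + 1382.663 + 888.2991 = 3714.001 mcg = 3.714001 mg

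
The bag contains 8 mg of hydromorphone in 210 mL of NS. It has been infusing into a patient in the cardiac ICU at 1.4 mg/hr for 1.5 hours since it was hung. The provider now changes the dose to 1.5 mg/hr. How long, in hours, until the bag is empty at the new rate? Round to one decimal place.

Initial rate:
Concentration = 8 mg ÷ 210 mL = 0.03809524 mg/mL
Rate = 1.4 mg/hr ÷ 0.03809524 mg/mL = 36.75 mL/hr
Volume infused so far = 36.75 mL/hr × 1.5 hr = 55.125 mL
Volume remaining = 210 − 55.125 = 154.875 mL
New rate:
Rate = 1.5 mg/hr ÷ 0.03809524 mg/mL = 39.375 mL/hr
Time remaining = 154.875 mL ÷ 39.375 mL/hr = 3.933333 hr

3.9 hours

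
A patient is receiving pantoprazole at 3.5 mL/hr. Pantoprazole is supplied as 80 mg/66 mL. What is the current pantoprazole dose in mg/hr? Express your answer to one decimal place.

4.2 mg/hr

Concentration = 80 mg ÷ 66 mL = 1.212121 mg/mL
Drug rate = 3.5 mL/hr × 1.212121 mg/mL = 4.242424 mg/hr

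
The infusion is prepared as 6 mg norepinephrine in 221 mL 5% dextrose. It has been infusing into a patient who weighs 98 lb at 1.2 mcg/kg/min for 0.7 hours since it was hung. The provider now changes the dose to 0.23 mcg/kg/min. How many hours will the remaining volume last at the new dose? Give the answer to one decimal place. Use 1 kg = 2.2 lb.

Initial rate:
Weight = 98 lb ÷ 2.2 lb/kg = 44.54545 kg
Dose = 1.2 mcg/kg/min × 44.54545 kg = 53.45455 mcg/min
53.45455 mcg/min × 60 min/hr = 3207.273 mcg/hr
Concentration = 6 mg ÷ 221 mL = 0.02714932 mg/mL = 27.14932 mcg/mL
Rate = 3207.273 mcg/hr ÷ 27.14932 mcg/mL = 118.1345 mL/hr
Volume infused so far = 118.1345 mL/hr × 0.7 hr = 82.69418 mL
Volume remaining = 221 − 82.69418 = 138.3058 mL
New rate:
Dose = 0.23 mcg/kg/min × 44.54545 kg = 10.24545 mcg/min
10.24545 mcg/min × 60 min/hr = 614.7273 mcg/hr
Rate = 614.7273 mcg/hr ÷ 27.14932 mcg/mL = 22.64245 mL/hr
Time remaining = 138.3058 mL ÷ 22.64245 mL/hr = 6.108252 hr

6.1 hours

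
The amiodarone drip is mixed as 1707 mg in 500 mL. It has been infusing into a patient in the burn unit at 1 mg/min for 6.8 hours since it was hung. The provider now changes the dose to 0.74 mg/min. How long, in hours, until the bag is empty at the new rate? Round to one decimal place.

Initial rate:
1 mg/min × 60 min/hr = 60 mg/hr
Concentration = 1707 mg ÷ 500 mL = 3.414 mg/mL
Rate = 60 mg/hr ÷ 3.414 mg/mL = 17.57469 mL/hr
Volume infused so far = 17.57469 mL/hr × 6.8 hr = 119.5079 mL
Volume remaining = 500 − 119.5079 = 380.4921 mL
New rate:
0.74 mg/min × 60 min/hr = 44.4 mg/hr
Rate = 44.4 mg/hr ÷ 3.414 mg/mL = 13.00527 mL/hr
Time remaining = 380.4921 mL ÷ 13.00527 mL/hr = 29.25676 hr

29.3 hours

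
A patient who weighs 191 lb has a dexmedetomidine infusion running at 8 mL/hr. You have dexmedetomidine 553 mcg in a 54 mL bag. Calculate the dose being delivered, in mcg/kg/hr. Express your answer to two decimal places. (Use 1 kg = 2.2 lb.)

Weight = 191 lb ÷ 2.2 lb/kg = 86.81818 kg
Concentration = 553 mcg ÷ 54 mL = 10.24074 mcg/mL
Drug rate = 8 mL/hr × 10.24074 mcg/mL = 81.92593 mcg/hr
81.92593 mcg/hr ÷ 86.81818 kg = 0.9436494 mcg/kg/hr

0.94 mcg/kg/hr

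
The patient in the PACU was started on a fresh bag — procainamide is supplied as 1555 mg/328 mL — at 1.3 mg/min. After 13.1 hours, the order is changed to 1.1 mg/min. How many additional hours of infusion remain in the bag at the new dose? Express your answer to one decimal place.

8.1 hours

Initial rate:
1.3 mg/min × 60 min/hr = 78 mg/hr
Concentration = 1555 mg ÷ 328 mL = 4.740854 mg/mL
Rate = 78 mg/hr ÷ 4.740854 mg/mL = 16.45273 mL/hr
Volume infused so far = 16.45273 mL/hr × 13.1 hr = 215.5308 mL
Volume remaining = 328 − 215.5308 = 112.4692 mL
New rate:
1.1 mg/min × 60 min/hr = 66 mg/hr
Rate = 66 mg/hr ÷ 4.740854 mg/mL = 13.92154 mL/hr
Time remaining = 112.4692 mL ÷ 13.92154 mL/hr = 8.078788 hr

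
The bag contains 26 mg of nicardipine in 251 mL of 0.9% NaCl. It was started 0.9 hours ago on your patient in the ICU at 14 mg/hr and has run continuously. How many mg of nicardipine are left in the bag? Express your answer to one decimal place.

Concentration = 26 mg ÷ 251 mL = 0.1035857 mg/mL
Rate = 14 mg/hr ÷ 0.1035857 mg/mL = 135.1538 mL/hr
Volume infused = 135.1538 mL/hr × 0.9 hr = 121.6385 mL
Volume remaining = 251 − 121.6385 = 129.3615 mL
Drug remaining = 129.3615 mL × 0.1035857 mg/mL = 13.4 mg

13.4 mg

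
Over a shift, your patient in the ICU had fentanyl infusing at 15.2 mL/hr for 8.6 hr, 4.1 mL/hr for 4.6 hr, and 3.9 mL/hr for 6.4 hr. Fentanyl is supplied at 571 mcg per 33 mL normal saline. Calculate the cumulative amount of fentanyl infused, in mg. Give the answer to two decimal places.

Concentration = 571 mcg ÷ 33 mL = 17.30303 mcg/mL
Stage 1: 15.2 mL/hr × 8.6 hr = 130.72 mL → 130.72 mL × 17.30303 mcg/mL = 2261.852 mcg
Stage 2: 4.1 mL/hr × 4.6 hr = 18.86 mL → 18.86 mL × 17.30303 mcg/mL = 326.3352 mcg
Stage 3: 3.9 mL/hr × 6.4 hr = 24.96 mL → 24.96 mL × 17.30303 mcg/mL = 431.8836 mcg
Total = 2261.852 + 326.3352 + 431.8836 = 3020.071 mcg = 3.020071 mg

3.02 mg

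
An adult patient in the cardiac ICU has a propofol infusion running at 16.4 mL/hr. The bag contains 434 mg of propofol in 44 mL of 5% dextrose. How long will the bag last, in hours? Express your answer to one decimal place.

2.7 hours

Duration = 44 mL ÷ 16.4 mL/hr = 2.682927 hr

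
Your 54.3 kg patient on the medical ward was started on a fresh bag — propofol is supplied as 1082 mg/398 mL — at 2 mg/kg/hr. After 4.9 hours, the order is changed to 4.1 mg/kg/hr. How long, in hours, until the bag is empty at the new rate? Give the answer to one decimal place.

2.5 hours

Initial rate:
Dose = 2 mg/kg/hr × 54.3 kg = 108.6 mg/hr
Concentration = 1082 mg ÷ 398 mL = 2.718593 mg/mL
Rate = 108.6 mg/hr ÷ 2.718593 mg/mL = 39.94713 mL/hr
Volume infused so far = 39.94713 mL/hr × 4.9 hr = 195.741 mL
Volume remaining = 398 − 195.741 = 202.259 mL
New rate:
Dose = 4.1 mg/kg/hr × 54.3 kg = 222.63 mg/hr
Rate = 222.63 mg/hr ÷ 2.718593 mg/mL = 81.89163 mL/hr
Time remaining = 202.259 mL ÷ 81.89163 mL/hr = 2.469838 hr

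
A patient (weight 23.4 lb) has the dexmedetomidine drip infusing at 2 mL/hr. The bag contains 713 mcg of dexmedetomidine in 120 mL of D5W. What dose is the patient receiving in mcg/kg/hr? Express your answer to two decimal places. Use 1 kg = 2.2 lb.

Weight = 23.4 lb ÷ 2.2 lb/kg = 10.63636 kg
Concentration = 713 mcg ÷ 120 mL = 5.941667 mcg/mL
Drug rate = 2 mL/hr × 5.941667 mcg/mL = 11.88333 mcg/hr
11.88333 mcg/hr ÷ 10.63636 kg = 1.117236 mcg/kg/hr

1.12 mcg/kg/hr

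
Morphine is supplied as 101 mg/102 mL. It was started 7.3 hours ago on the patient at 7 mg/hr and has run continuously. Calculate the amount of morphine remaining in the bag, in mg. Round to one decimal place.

49.9 mg

Concentration = 101 mg ÷ 102 mL = 0.9901961 mg/mL
Rate = 7 mg/hr ÷ 0.9901961 mg/mL = 7.069307 mL/hr
Volume infused = 7.069307 mL/hr × 7.3 hr = 51.60594 mL
Volume remaining = 102 − 51.60594 = 50.39406 mL
Drug remaining = 50.39406 mL × 0.9901961 mg/mL = 49.9 mg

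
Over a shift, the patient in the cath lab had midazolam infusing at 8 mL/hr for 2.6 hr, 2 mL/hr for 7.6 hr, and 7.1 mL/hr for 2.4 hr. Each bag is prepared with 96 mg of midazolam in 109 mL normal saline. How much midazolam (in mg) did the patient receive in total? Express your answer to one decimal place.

46.7 mg

Concentration = 96 mg ÷ 109 mL = 0.8807339 mg/mL
Stage 1: 8 mL/hr × 2.6 hr = 20.8 mL → 20.8 mL × 0.8807339 mg/mL = 18.31927 mg
Stage 2: 2 mL/hr × 7.6 hr = 15.2 mL → 15.2 mL × 0.8807339 mg/mL = 13.38716 mg
Stage 3: 7.1 mL/hr × 2.4 hr = 17.04 mL → 17.04 mL × 0.8807339 mg/mL = 15.00771 mg
Total = 18.31927 + 13.38716 + 15.00771 = 46.71413 mg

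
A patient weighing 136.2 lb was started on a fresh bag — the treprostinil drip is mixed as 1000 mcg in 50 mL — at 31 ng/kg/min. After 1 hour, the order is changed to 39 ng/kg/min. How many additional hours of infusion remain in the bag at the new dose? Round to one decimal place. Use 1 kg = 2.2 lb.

Initial rate:
Weight = 136.2 lb ÷ 2.2 lb/kg = 61.90909 kg
Dose = 31 ng/kg/min × 61.90909 kg = 1919.182 ng/min
1919.182 ng/min × 60 min/hr = 115150.9 ng/hr
Concentration = 1000 mcg ÷ 50 mL = 20 mcg/mL = 20000 ng/mL
Rate = 115150.9 ng/hr ÷ 20000 ng/mL = 5.757545 mL/hr
Volume infused so far = 5.757545 mL/hr × 1 hr = 5.757545 mL
Volume remaining = 50 − 5.757545 = 44.24245 mL
New rate:
Dose = 39 ng/kg/min × 61.90909 kg = 2414.455 ng/min
2414.455 ng/min × 60 min/hr = 144867.3 ng/hr
Rate = 144867.3 ng/hr ÷ 20000 ng/mL = 7.243364 mL/hr
Time remaining = 44.24245 mL ÷ 7.243364 mL/hr = 6.107999 hr

6.1 hours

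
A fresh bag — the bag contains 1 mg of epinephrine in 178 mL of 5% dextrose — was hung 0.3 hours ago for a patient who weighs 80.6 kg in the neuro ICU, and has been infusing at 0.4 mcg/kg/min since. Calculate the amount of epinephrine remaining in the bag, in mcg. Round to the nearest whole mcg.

Dose = 0.4 mcg/kg/min × 80.6 kg = 32.24 mcg/min
32.24 mcg/min × 60 min/hr = 1934.4 mcg/hr
Concentration = 1 mg ÷ 178 mL = 0.005617978 mg/mL = 5.617978 mcg/mL
Rate = 1934.4 mcg/hr ÷ 5.617978 mcg/mL = 344.3232 mL/hr
Volume infused = 344.3232 mL/hr × 0.3 hr = 103.297 mL
Volume remaining = 178 − 103.297 = 74.70304 mL
Drug remaining = 74.70304 mL × 5.617978 mcg/mL = 419.68 mcg

420 mcg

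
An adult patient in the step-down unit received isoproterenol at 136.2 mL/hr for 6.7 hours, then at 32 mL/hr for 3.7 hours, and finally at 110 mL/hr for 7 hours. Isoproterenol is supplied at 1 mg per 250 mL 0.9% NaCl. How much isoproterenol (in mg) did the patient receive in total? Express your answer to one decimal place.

Concentration = 1 mg ÷ 250 mL = 0.004 mg/mL
Stage 1: 136.2 mL/hr × 6.7 hr = 912.54 mL → 912.54 mL × 0.004 mg/mL = 3.65016 mg
Stage 2: 32 mL/hr × 3.7 hr = 118.4 mL → 118.4 mL × 0.004 mg/mL = 0.4736 mg
Stage 3: 110 mL/hr × 7 hr = 770 mL → 770 mL × 0.004 mg/mL = 3.08 mg
Total = 3.65016 + 0.4736 + 3.08 = 7.20376 mg

7.2 mg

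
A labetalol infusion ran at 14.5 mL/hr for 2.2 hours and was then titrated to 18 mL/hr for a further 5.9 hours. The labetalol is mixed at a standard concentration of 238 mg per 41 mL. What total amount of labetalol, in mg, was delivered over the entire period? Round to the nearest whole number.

802 mg

Concentration = 238 mg ÷ 41 mL = 5.804878 mg/mL
Stage 1: 14.5 mL/hr × 2.2 hr = 31.9 mL → 31.9 mL × 5.804878 mg/mL = 185.1756 mg
Stage 2: 18 mL/hr × 5.9 hr = 106.2 mL → 106.2 mL × 5.804878 mg/mL = 616.478 mg
Total = 185.1756 + 616.478 = 801.6537 mg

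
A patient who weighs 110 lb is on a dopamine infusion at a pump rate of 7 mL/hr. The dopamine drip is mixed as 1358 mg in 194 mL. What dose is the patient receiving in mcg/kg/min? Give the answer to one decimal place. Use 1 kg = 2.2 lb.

Weight = 110 lb ÷ 2.2 lb/kg = 50 kg
Concentration = 1358 mg ÷ 194 mL = 7 mg/mL = 7000 mcg/mL
Drug rate = 7 mL/hr × 7000 mcg/mL = 49000 mcg/hr
49000 mcg/hr ÷ 60 min/hr = 816.6667 mcg/min
816.6667 mcg/min ÷ 50 kg = 16.33333 mcg/kg/min

16.3 mcg/kg/min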